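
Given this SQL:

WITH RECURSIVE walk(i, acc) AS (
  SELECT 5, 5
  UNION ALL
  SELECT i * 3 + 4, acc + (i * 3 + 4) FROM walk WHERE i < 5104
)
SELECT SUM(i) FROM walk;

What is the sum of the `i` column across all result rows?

22944

Base: i=5, acc=5.
Iteration 1: 5 < 5104 holds -> i = 5 * 3 + 4 = 19, acc = 5 + 19 = 24.
Iteration 2: 19 < 5104 holds -> i = 19 * 3 + 4 = 61, acc = 24 + 61 = 85.
Iteration 3: 61 < 5104 holds -> i = 61 * 3 + 4 = 187, acc = 85 + 187 = 272.
Iteration 4: 187 < 5104 holds -> i = 187 * 3 + 4 = 565, acc = 272 + 565 = 837.
Iteration 5: 565 < 5104 holds -> i = 565 * 3 + 4 = 1699, acc = 837 + 1699 = 2536.
Iteration 6: 1699 < 5104 holds -> i = 1699 * 3 + 4 = 5101, acc = 2536 + 5101 = 7637.
Iteration 7: 5101 < 5104 holds -> i = 5101 * 3 + 4 = 15307, acc = 7637 + 15307 = 22944.
Iteration 8: 15307 < 5104 fails; recursion stops.
SUM(i) = 5 + 19 + 61 + 187 + 565 + 1699 + 5101 + 15307 = 22944.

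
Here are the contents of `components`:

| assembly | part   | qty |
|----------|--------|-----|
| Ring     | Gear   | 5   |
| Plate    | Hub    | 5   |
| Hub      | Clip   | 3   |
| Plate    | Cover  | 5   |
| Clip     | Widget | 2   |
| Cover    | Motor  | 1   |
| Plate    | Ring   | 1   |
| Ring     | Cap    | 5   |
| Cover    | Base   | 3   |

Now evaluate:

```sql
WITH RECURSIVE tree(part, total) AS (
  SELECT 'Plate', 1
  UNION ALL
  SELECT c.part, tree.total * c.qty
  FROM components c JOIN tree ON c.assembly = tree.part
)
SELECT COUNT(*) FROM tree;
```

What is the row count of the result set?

10

Base: (Plate, total=1).
Iteration 1: components of {Plate} -> Cover = 1*5 = 5, Hub = 1*5 = 5, Ring = 1*1 = 1.
Iteration 2: components of {Cover,Hub,Ring} -> Base = 5*3 = 15, Cap = 1*5 = 5, Clip = 5*3 = 15, Gear = 1*5 = 5, Motor = 5*1 = 5.
Iteration 3: components of {Base,Cap,Clip,Gear,Motor} -> Widget = 15*2 = 30.
Iteration 4: no further components; recursion stops.
Total rows emitted: 10.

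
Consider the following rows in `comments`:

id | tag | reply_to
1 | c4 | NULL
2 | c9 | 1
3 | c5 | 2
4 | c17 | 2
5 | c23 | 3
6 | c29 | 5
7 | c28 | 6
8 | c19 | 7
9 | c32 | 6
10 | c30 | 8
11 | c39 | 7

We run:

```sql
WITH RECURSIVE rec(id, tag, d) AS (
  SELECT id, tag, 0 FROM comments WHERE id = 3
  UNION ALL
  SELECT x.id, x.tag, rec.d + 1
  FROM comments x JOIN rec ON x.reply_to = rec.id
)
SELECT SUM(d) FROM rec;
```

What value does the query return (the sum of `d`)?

Base: id=3 (c5) at d 0.
Iteration 1: rows with reply_to in {3} -> c23 (id 5, d 1).
Iteration 2: rows with reply_to in {5} -> c29 (id 6, d 2).
Iteration 3: rows with reply_to in {6} -> c28 (id 7, d 3), c32 (id 9, d 3).
Iteration 4: rows with reply_to in {7,9} -> c19 (id 8, d 4), c39 (id 11, d 4).
Iteration 5: rows with reply_to in {8,11} -> c30 (id 10, d 5).
Iteration 6: no rows with reply_to in {10}; recursion stops.
SUM(d) = 0 + 1 + 2 + 3 + 3 + 4 + 4 + 5 = 22.

22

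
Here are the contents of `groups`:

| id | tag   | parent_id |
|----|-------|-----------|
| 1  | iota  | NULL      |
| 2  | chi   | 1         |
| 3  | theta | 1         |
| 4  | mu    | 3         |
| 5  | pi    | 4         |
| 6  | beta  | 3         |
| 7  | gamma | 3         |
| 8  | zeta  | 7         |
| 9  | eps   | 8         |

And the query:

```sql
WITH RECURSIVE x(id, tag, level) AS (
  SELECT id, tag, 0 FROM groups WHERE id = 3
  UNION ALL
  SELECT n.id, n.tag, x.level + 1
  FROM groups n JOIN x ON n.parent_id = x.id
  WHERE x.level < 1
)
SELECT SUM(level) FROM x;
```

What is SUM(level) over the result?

3

Base: id=3 (theta) at level 0.
Iteration 1: rows with parent_id in {3} -> mu (id 4, level 1), beta (id 6, level 1), gamma (id 7, level 1).
Iteration 2: level < 1 fails for all current rows; recursion stops.
SUM(level) = 0 + 1 + 1 + 1 = 3.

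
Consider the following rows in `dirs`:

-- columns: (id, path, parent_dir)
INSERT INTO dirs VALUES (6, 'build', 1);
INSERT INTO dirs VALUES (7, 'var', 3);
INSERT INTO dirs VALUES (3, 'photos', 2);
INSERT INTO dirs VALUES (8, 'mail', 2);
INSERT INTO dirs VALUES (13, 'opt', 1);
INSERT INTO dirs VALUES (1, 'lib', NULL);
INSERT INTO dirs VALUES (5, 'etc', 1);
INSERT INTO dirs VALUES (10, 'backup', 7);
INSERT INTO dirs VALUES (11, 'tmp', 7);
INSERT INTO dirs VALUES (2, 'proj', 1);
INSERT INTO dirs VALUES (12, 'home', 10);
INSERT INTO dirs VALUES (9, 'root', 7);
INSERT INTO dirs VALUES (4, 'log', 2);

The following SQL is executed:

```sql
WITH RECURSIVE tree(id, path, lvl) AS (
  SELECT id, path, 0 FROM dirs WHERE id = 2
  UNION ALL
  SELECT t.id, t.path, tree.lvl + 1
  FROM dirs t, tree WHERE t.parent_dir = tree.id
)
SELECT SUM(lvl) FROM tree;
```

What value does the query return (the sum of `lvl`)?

18

Base: id=2 (proj) at lvl 0.
Iteration 1: rows with parent_dir in {2} -> photos (id 3, lvl 1), log (id 4, lvl 1), mail (id 8, lvl 1).
Iteration 2: rows with parent_dir in {3,4,8} -> var (id 7, lvl 2).
Iteration 3: rows with parent_dir in {7} -> root (id 9, lvl 3), backup (id 10, lvl 3), tmp (id 11, lvl 3).
Iteration 4: rows with parent_dir in {9,10,11} -> home (id 12, lvl 4).
Iteration 5: no rows with parent_dir in {12}; recursion stops.
SUM(lvl) = 0 + 1 + 1 + 1 + 2 + 3 + 3 + 3 + 4 = 18.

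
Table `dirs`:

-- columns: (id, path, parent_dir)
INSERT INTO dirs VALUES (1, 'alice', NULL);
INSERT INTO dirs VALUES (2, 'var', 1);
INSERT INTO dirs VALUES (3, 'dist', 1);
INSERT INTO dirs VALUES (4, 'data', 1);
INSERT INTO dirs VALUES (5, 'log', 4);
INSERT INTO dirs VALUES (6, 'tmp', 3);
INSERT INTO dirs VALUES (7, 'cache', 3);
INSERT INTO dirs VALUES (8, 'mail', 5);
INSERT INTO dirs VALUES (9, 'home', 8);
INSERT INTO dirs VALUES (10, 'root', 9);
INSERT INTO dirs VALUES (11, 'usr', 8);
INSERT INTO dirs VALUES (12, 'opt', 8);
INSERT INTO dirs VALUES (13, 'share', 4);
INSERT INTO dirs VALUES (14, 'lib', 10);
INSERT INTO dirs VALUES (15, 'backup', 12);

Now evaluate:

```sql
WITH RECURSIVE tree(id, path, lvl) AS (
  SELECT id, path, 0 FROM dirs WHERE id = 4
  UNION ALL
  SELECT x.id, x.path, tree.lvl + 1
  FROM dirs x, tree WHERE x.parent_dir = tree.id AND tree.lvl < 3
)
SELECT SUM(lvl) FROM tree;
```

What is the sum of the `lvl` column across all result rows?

13

Base: id=4 (data) at lvl 0.
Iteration 1: rows with parent_dir in {4} -> log (id 5, lvl 1), share (id 13, lvl 1).
Iteration 2: rows with parent_dir in {5,13} -> mail (id 8, lvl 2).
Iteration 3: rows with parent_dir in {8} -> home (id 9, lvl 3), usr (id 11, lvl 3), opt (id 12, lvl 3).
Iteration 4: lvl < 3 fails for all current rows; recursion stops.
SUM(lvl) = 0 + 1 + 1 + 2 + 3 + 3 + 3 = 13.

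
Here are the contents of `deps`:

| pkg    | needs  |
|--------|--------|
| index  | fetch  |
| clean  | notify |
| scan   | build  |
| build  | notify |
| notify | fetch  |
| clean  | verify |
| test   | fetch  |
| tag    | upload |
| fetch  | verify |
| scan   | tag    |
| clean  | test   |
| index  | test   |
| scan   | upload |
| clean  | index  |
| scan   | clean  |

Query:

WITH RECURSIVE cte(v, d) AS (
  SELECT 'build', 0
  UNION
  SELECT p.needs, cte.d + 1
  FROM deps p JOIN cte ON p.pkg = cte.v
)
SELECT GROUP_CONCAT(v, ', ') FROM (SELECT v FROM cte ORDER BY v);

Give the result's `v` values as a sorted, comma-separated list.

Base: (build, d=0).
Iteration 1: edges from {build} -> (notify, d=1).
Iteration 2: edges from {notify} -> (fetch, d=2).
Iteration 3: edges from {fetch} -> (verify, d=3).
Iteration 4: no outgoing edges from {verify}; recursion stops.

build, fetch, notify, verify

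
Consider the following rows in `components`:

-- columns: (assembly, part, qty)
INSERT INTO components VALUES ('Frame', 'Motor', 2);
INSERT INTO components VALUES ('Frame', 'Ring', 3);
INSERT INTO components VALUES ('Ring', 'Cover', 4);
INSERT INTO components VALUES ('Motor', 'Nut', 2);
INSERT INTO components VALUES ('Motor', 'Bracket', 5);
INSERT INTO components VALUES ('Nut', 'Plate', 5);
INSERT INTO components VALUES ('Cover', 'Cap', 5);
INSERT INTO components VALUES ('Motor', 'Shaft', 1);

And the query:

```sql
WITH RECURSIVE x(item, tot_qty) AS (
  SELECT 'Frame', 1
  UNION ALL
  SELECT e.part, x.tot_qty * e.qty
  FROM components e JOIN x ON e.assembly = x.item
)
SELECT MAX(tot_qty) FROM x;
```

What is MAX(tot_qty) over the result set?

Base: (Frame, tot_qty=1).
Iteration 1: components of {Frame} -> Motor = 1*2 = 2, Ring = 1*3 = 3.
Iteration 2: components of {Motor,Ring} -> Bracket = 2*5 = 10, Cover = 3*4 = 12, Nut = 2*2 = 4, Shaft = 2*1 = 2.
Iteration 3: components of {Bracket,Cover,Nut,Shaft} -> Cap = 12*5 = 60, Plate = 4*5 = 20.
Iteration 4: no further components; recursion stops.
tot_qty values: 1, 2, 3, 4, 10, 2, 12, 20, 60; the maximum is 60.

60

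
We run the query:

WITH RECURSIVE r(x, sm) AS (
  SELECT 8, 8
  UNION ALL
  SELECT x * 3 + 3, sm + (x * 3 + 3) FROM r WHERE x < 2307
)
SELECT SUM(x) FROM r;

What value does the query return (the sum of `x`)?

Base: x=8, sm=8.
Iteration 1: 8 < 2307 holds -> x = 8 * 3 + 3 = 27, sm = 8 + 27 = 35.
Iteration 2: 27 < 2307 holds -> x = 27 * 3 + 3 = 84, sm = 35 + 84 = 119.
Iteration 3: 84 < 2307 holds -> x = 84 * 3 + 3 = 255, sm = 119 + 255 = 374.
Iteration 4: 255 < 2307 holds -> x = 255 * 3 + 3 = 768, sm = 374 + 768 = 1142.
Iteration 5: 768 < 2307 holds -> x = 768 * 3 + 3 = 2307, sm = 1142 + 2307 = 3449.
Iteration 6: 2307 < 2307 fails; recursion stops.
SUM(x) = 8 + 27 + 84 + 255 + 768 + 2307 = 3449.

3449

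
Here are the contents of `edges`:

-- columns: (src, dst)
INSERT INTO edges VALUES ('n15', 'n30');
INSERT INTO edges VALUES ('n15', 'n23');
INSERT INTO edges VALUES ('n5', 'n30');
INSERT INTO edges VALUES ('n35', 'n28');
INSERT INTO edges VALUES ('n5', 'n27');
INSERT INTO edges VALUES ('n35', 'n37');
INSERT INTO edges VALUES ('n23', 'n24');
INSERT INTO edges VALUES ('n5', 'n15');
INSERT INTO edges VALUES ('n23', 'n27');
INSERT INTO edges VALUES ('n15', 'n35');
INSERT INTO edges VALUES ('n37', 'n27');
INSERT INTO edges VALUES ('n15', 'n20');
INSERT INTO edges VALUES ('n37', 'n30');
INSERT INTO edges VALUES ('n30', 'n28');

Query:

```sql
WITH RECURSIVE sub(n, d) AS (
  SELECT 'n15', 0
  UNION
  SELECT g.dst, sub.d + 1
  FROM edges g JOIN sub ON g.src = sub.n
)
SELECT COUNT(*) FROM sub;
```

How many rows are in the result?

Base: (n15, d=0).
Iteration 1: edges from {n15} -> (n20, d=1), (n23, d=1), (n30, d=1), (n35, d=1).
Iteration 2: edges from {n20,n23,n30,n35} -> (n24, d=2), (n27, d=2), (n28, d=2), (n37, d=2). [UNION drops 1 duplicate row(s)]
Iteration 3: edges from {n24,n27,n28,n37} -> (n27, d=3), (n30, d=3).
Iteration 4: edges from {n27,n30} -> (n28, d=4).
Iteration 5: no outgoing edges from {n28}; recursion stops.
Total rows emitted: 12.

12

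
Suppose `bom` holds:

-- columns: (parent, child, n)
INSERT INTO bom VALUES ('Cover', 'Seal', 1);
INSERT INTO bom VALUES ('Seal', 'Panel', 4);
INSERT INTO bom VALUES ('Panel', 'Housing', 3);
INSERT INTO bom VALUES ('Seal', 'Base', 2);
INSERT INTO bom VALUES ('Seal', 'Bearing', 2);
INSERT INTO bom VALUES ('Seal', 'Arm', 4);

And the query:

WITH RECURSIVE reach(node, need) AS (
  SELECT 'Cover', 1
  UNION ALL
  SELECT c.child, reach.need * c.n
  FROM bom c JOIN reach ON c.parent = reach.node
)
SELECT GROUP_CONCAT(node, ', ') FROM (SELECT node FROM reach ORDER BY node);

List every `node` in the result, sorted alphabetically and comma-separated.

Base: (Cover, need=1).
Iteration 1: components of {Cover} -> Seal = 1*1 = 1.
Iteration 2: components of {Seal} -> Arm = 1*4 = 4, Base = 1*2 = 2, Bearing = 1*2 = 2, Panel = 1*4 = 4.
Iteration 3: components of {Arm,Base,Bearing,Panel} -> Housing = 4*3 = 12.
Iteration 4: no further components; recursion stops.

Arm, Base, Bearing, Cover, Housing, Panel, Seal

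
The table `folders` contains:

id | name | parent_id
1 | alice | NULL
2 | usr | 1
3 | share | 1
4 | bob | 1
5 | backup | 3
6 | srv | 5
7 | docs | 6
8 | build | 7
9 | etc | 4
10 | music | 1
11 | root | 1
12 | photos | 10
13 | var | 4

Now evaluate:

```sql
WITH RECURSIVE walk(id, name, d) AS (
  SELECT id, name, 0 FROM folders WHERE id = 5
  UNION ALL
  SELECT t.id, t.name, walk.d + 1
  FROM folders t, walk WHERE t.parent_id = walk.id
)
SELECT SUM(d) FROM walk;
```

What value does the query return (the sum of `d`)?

6

Base: id=5 (backup) at d 0.
Iteration 1: rows with parent_id in {5} -> srv (id 6, d 1).
Iteration 2: rows with parent_id in {6} -> docs (id 7, d 2).
Iteration 3: rows with parent_id in {7} -> build (id 8, d 3).
Iteration 4: no rows with parent_id in {8}; recursion stops.
SUM(d) = 0 + 1 + 2 + 3 = 6.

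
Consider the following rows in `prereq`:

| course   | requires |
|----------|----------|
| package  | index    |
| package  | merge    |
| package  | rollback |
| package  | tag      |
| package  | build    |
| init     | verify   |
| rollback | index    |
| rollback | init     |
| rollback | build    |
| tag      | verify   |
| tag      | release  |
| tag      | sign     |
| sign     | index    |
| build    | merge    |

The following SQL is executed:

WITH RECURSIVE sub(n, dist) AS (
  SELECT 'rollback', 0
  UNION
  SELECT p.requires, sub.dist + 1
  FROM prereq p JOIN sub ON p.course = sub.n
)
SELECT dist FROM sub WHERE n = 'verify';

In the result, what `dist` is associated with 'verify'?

Base: (rollback, dist=0).
Iteration 1: edges from {rollback} -> (build, dist=1), (index, dist=1), (init, dist=1).
Iteration 2: edges from {build,index,init} -> (merge, dist=2), (verify, dist=2).
Iteration 3: no outgoing edges from {merge,verify}; recursion stops.

2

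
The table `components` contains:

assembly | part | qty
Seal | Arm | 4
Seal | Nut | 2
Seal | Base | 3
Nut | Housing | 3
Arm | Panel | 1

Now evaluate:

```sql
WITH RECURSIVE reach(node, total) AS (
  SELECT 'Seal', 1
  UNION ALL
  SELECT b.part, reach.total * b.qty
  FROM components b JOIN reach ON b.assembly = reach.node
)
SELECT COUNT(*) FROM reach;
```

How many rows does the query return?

6

Base: (Seal, total=1).
Iteration 1: components of {Seal} -> Arm = 1*4 = 4, Base = 1*3 = 3, Nut = 1*2 = 2.
Iteration 2: components of {Arm,Base,Nut} -> Housing = 2*3 = 6, Panel = 4*1 = 4.
Iteration 3: no further components; recursion stops.
Total rows emitted: 6.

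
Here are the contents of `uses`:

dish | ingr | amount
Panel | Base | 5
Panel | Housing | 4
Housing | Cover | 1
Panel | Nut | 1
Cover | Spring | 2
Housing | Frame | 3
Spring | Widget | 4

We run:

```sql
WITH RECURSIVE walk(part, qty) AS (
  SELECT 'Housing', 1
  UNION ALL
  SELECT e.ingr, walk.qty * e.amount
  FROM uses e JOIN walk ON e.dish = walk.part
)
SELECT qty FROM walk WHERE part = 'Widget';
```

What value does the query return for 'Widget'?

Base: (Housing, qty=1).
Iteration 1: components of {Housing} -> Cover = 1*1 = 1, Frame = 1*3 = 3.
Iteration 2: components of {Cover,Frame} -> Spring = 1*2 = 2.
Iteration 3: components of {Spring} -> Widget = 2*4 = 8.
Iteration 4: no further components; recursion stops.

8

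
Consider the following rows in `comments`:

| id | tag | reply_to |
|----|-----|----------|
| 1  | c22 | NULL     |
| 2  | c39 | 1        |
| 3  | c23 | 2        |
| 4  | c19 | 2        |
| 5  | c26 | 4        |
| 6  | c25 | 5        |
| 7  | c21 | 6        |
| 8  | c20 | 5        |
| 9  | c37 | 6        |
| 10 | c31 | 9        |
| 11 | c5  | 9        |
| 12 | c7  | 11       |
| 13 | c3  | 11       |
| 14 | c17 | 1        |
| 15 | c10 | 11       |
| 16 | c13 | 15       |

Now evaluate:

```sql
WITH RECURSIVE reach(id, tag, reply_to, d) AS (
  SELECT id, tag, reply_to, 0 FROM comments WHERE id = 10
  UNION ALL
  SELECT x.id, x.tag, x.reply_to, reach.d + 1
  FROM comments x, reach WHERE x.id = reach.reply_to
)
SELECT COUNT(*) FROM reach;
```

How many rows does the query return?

7

Base: id=10 (c31), reply_to=9, d 0.
Iteration 1: join on id=9 -> c37 (id 9, reply_to=6, d 1).
Iteration 2: join on id=6 -> c25 (id 6, reply_to=5, d 2).
Iteration 3: join on id=5 -> c26 (id 5, reply_to=4, d 3).
Iteration 4: join on id=4 -> c19 (id 4, reply_to=2, d 4).
Iteration 5: join on id=2 -> c39 (id 2, reply_to=1, d 5).
Iteration 6: join on id=1 -> c22 (id 1, reply_to=NULL, d 6).
Iteration 7: reply_to is NULL; no match; recursion stops.
Total rows emitted: 7.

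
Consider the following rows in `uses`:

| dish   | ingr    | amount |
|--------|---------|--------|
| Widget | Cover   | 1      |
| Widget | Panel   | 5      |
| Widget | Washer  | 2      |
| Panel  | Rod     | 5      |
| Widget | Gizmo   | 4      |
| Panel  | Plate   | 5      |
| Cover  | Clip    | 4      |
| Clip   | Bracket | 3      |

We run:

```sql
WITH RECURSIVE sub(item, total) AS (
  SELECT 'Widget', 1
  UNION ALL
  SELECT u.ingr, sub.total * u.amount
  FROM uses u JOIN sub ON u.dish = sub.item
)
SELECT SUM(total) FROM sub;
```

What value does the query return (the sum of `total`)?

Base: (Widget, total=1).
Iteration 1: components of {Widget} -> Cover = 1*1 = 1, Gizmo = 1*4 = 4, Panel = 1*5 = 5, Washer = 1*2 = 2.
Iteration 2: components of {Cover,Gizmo,Panel,Washer} -> Clip = 1*4 = 4, Plate = 5*5 = 25, Rod = 5*5 = 25.
Iteration 3: components of {Clip,Plate,Rod} -> Bracket = 4*3 = 12.
Iteration 4: no further components; recursion stops.
SUM(total) = 1 + 1 + 5 + 2 + 4 + 4 + 25 + 25 + 12 = 79.

79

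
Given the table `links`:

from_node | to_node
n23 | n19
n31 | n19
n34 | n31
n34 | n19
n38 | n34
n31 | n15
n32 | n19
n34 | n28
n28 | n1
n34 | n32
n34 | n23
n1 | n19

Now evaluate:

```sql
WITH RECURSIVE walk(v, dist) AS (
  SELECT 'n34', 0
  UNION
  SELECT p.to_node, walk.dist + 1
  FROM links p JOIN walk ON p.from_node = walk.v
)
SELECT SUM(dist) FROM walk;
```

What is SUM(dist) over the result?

14

Base: (n34, dist=0).
Iteration 1: edges from {n34} -> (n19, dist=1), (n23, dist=1), (n28, dist=1), (n31, dist=1), (n32, dist=1).
Iteration 2: edges from {n19,n23,n28,n31,n32} -> (n1, dist=2), (n15, dist=2), (n19, dist=2). [UNION drops 2 duplicate row(s)]
Iteration 3: edges from {n1,n15,n19} -> (n19, dist=3).
Iteration 4: no outgoing edges from {n19}; recursion stops.
SUM(dist) = 0 + 1 + 1 + 1 + 1 + 1 + 2 + 2 + 2 + 3 = 14.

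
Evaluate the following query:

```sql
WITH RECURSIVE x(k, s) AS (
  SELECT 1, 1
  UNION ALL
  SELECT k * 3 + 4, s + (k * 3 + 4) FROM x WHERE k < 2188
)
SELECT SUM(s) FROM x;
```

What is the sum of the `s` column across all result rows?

14676

Base: k=1, s=1.
Iteration 1: 1 < 2188 holds -> k = 1 * 3 + 4 = 7, s = 1 + 7 = 8.
Iteration 2: 7 < 2188 holds -> k = 7 * 3 + 4 = 25, s = 8 + 25 = 33.
Iteration 3: 25 < 2188 holds -> k = 25 * 3 + 4 = 79, s = 33 + 79 = 112.
Iteration 4: 79 < 2188 holds -> k = 79 * 3 + 4 = 241, s = 112 + 241 = 353.
Iteration 5: 241 < 2188 holds -> k = 241 * 3 + 4 = 727, s = 353 + 727 = 1080.
Iteration 6: 727 < 2188 holds -> k = 727 * 3 + 4 = 2185, s = 1080 + 2185 = 3265.
Iteration 7: 2185 < 2188 holds -> k = 2185 * 3 + 4 = 6559, s = 3265 + 6559 = 9824.
Iteration 8: 6559 < 2188 fails; recursion stops.
SUM(s) = 1 + 8 + 33 + 112 + 353 + 1080 + 3265 + 9824 = 14676.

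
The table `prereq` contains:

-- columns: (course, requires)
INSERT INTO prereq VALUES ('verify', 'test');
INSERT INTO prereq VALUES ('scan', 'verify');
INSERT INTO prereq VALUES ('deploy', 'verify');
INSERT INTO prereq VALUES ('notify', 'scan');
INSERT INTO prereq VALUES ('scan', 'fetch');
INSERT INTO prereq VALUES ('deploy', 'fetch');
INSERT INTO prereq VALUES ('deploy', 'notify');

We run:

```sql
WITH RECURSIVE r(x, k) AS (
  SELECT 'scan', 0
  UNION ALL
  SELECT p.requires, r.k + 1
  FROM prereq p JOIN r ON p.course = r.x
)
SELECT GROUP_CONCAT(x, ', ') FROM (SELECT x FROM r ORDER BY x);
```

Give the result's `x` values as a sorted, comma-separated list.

Base: (scan, k=0).
Iteration 1: edges from {scan} -> (fetch, k=1), (verify, k=1).
Iteration 2: edges from {fetch,verify} -> (test, k=2).
Iteration 3: no outgoing edges from {test}; recursion stops.

fetch, scan, test, verify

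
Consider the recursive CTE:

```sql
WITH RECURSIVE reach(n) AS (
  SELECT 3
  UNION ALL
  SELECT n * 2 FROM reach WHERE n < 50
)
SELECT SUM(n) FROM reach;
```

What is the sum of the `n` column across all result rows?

Base: n=3.
Iteration 1: 3 < 50 holds -> n = 3 * 2 = 6.
Iteration 2: 6 < 50 holds -> n = 6 * 2 = 12.
Iteration 3: 12 < 50 holds -> n = 12 * 2 = 24.
Iteration 4: 24 < 50 holds -> n = 24 * 2 = 48.
Iteration 5: 48 < 50 holds -> n = 48 * 2 = 96.
Iteration 6: 96 < 50 fails; recursion stops.
SUM(n) = 3 + 6 + 12 + 24 + 48 + 96 = 189.

189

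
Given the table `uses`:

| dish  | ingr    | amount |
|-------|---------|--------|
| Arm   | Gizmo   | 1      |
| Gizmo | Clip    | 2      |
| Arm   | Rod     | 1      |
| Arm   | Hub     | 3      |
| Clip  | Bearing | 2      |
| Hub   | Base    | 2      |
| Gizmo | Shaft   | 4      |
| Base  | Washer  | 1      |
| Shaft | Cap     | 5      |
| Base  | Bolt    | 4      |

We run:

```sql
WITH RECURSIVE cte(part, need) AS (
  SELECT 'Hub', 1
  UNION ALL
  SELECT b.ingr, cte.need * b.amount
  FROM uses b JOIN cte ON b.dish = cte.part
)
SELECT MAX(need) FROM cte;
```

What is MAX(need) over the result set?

Base: (Hub, need=1).
Iteration 1: components of {Hub} -> Base = 1*2 = 2.
Iteration 2: components of {Base} -> Bolt = 2*4 = 8, Washer = 2*1 = 2.
Iteration 3: no further components; recursion stops.
need values: 1, 2, 2, 8; the maximum is 8.

8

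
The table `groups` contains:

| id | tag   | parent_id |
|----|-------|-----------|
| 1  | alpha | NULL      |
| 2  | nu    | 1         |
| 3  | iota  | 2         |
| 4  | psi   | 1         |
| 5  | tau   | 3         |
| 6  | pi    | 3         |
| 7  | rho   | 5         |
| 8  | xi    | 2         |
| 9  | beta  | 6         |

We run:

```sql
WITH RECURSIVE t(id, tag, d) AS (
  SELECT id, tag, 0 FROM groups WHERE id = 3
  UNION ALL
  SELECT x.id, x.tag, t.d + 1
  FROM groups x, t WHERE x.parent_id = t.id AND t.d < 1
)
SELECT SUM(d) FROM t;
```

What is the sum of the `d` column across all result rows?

Base: id=3 (iota) at d 0.
Iteration 1: rows with parent_id in {3} -> tau (id 5, d 1), pi (id 6, d 1).
Iteration 2: d < 1 fails for all current rows; recursion stops.
SUM(d) = 0 + 1 + 1 = 2.

2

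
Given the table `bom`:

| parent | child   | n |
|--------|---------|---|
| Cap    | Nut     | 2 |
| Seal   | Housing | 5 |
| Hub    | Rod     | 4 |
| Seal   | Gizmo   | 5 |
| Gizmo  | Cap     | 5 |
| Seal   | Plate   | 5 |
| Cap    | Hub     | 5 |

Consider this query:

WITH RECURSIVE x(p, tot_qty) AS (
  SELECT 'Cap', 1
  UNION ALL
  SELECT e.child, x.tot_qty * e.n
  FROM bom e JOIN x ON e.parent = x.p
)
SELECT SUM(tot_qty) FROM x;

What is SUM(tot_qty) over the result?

28

Base: (Cap, tot_qty=1).
Iteration 1: components of {Cap} -> Hub = 1*5 = 5, Nut = 1*2 = 2.
Iteration 2: components of {Hub,Nut} -> Rod = 5*4 = 20.
Iteration 3: no further components; recursion stops.
SUM(tot_qty) = 1 + 2 + 5 + 20 = 28.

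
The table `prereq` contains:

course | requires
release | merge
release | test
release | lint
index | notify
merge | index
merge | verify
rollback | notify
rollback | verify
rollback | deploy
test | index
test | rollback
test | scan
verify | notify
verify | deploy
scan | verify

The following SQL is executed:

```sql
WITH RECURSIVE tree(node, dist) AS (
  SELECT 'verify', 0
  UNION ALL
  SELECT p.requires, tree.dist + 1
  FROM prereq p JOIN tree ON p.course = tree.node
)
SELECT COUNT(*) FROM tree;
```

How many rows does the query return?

Base: (verify, dist=0).
Iteration 1: edges from {verify} -> (deploy, dist=1), (notify, dist=1).
Iteration 2: no outgoing edges from {deploy,notify}; recursion stops.
Total rows emitted: 3.

3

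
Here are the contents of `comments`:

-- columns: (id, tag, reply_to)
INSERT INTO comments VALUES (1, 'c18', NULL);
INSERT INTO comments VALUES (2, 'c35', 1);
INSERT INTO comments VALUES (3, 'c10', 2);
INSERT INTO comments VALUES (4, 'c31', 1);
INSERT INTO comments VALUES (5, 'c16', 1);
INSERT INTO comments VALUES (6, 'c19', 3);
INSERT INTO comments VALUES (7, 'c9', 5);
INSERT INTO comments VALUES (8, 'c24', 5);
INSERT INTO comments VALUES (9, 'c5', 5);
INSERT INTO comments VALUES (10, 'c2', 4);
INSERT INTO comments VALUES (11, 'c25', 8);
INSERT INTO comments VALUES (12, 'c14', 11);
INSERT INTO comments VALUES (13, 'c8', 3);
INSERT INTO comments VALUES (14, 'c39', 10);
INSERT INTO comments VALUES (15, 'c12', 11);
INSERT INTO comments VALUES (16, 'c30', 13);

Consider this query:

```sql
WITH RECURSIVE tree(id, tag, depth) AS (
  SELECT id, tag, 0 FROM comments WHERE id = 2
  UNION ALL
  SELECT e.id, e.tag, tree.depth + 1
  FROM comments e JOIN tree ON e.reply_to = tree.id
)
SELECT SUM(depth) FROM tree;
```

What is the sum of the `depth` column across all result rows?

Base: id=2 (c35) at depth 0.
Iteration 1: rows with reply_to in {2} -> c10 (id 3, depth 1).
Iteration 2: rows with reply_to in {3} -> c19 (id 6, depth 2), c8 (id 13, depth 2).
Iteration 3: rows with reply_to in {6,13} -> c30 (id 16, depth 3).
Iteration 4: no rows with reply_to in {16}; recursion stops.
SUM(depth) = 0 + 1 + 2 + 2 + 3 = 8.

8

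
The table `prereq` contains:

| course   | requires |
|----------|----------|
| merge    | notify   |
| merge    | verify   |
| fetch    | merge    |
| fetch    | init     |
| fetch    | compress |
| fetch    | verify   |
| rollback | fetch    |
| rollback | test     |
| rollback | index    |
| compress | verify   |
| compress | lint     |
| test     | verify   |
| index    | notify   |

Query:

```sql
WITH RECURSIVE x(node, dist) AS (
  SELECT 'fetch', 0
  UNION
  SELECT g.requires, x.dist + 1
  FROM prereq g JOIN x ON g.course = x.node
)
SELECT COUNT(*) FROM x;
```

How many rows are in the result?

Base: (fetch, dist=0).
Iteration 1: edges from {fetch} -> (compress, dist=1), (init, dist=1), (merge, dist=1), (verify, dist=1).
Iteration 2: edges from {compress,init,merge,verify} -> (lint, dist=2), (notify, dist=2), (verify, dist=2). [UNION drops 1 duplicate row(s)]
Iteration 3: no outgoing edges from {lint,notify,verify}; recursion stops.
Total rows emitted: 8.

8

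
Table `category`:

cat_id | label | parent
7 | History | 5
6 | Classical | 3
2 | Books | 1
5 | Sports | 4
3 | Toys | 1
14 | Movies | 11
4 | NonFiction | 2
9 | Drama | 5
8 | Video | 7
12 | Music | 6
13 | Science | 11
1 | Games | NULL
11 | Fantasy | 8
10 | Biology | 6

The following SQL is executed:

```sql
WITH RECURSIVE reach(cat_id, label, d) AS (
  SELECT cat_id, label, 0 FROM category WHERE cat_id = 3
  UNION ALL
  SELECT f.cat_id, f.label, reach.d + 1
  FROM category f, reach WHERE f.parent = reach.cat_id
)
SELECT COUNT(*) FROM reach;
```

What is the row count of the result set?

Base: cat_id=3 (Toys) at d 0.
Iteration 1: rows with parent in {3} -> Classical (id 6, d 1).
Iteration 2: rows with parent in {6} -> Biology (id 10, d 2), Music (id 12, d 2).
Iteration 3: no rows with parent in {10,12}; recursion stops.
Total rows emitted: 4.

4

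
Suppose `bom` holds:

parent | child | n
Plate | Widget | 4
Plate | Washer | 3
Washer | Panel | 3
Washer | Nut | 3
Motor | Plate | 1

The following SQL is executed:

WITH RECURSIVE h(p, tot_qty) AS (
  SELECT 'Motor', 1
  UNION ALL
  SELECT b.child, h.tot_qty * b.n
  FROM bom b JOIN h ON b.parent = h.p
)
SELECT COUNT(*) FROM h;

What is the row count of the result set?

6

Base: (Motor, tot_qty=1).
Iteration 1: components of {Motor} -> Plate = 1*1 = 1.
Iteration 2: components of {Plate} -> Washer = 1*3 = 3, Widget = 1*4 = 4.
Iteration 3: components of {Washer,Widget} -> Nut = 3*3 = 9, Panel = 3*3 = 9.
Iteration 4: no further components; recursion stops.
Total rows emitted: 6.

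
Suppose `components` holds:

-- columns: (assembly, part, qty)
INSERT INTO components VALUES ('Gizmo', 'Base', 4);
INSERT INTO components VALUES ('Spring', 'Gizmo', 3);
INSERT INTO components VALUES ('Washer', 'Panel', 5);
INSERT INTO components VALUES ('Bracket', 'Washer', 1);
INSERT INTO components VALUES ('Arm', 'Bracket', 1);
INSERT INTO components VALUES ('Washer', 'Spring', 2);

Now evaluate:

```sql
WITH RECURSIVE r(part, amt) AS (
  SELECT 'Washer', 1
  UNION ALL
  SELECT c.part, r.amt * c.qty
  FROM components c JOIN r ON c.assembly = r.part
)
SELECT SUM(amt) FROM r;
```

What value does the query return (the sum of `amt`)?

Base: (Washer, amt=1).
Iteration 1: components of {Washer} -> Panel = 1*5 = 5, Spring = 1*2 = 2.
Iteration 2: components of {Panel,Spring} -> Gizmo = 2*3 = 6.
Iteration 3: components of {Gizmo} -> Base = 6*4 = 24.
Iteration 4: no further components; recursion stops.
SUM(amt) = 1 + 2 + 5 + 6 + 24 = 38.

38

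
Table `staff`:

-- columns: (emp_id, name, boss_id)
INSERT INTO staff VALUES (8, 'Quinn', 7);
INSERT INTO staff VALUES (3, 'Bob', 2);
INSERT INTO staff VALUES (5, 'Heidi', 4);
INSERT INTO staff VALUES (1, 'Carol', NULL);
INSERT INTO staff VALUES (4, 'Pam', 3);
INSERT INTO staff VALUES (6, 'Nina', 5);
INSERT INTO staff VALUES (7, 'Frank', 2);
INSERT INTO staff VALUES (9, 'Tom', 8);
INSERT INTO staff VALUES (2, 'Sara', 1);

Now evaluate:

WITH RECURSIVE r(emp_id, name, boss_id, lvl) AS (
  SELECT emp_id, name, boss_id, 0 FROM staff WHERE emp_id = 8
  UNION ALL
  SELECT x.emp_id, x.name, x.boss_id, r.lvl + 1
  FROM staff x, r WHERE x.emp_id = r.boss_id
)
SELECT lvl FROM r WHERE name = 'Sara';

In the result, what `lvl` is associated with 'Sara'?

Base: emp_id=8 (Quinn), boss_id=7, lvl 0.
Iteration 1: join on emp_id=7 -> Frank (id 7, boss_id=2, lvl 1).
Iteration 2: join on emp_id=2 -> Sara (id 2, boss_id=1, lvl 2).
Iteration 3: join on emp_id=1 -> Carol (id 1, boss_id=NULL, lvl 3).
Iteration 4: boss_id is NULL; no match; recursion stops.

2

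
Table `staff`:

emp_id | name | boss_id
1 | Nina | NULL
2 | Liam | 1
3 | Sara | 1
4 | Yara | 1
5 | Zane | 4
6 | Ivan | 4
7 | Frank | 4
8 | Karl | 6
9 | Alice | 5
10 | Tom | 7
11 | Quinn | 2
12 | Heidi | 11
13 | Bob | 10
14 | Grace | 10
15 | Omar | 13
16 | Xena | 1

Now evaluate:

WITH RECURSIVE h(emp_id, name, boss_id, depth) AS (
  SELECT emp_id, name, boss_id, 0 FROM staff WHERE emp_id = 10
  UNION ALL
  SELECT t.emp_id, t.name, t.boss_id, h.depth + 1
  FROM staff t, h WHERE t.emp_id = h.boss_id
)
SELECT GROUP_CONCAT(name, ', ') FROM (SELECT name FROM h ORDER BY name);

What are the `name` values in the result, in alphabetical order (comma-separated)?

Base: emp_id=10 (Tom), boss_id=7, depth 0.
Iteration 1: join on emp_id=7 -> Frank (id 7, boss_id=4, depth 1).
Iteration 2: join on emp_id=4 -> Yara (id 4, boss_id=1, depth 2).
Iteration 3: join on emp_id=1 -> Nina (id 1, boss_id=NULL, depth 3).
Iteration 4: boss_id is NULL; no match; recursion stops.

Frank, Nina, Tom, Yara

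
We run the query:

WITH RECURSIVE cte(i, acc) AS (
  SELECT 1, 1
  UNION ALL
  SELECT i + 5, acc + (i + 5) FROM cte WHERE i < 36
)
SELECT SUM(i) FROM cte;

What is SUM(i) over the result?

Base: i=1, acc=1.
Iteration 1: 1 < 36 holds -> i = 1 + 5 = 6, acc = 1 + 6 = 7.
Iteration 2: 6 < 36 holds -> i = 6 + 5 = 11, acc = 7 + 11 = 18.
Iteration 3: 11 < 36 holds -> i = 11 + 5 = 16, acc = 18 + 16 = 34.
Iteration 4: 16 < 36 holds -> i = 16 + 5 = 21, acc = 34 + 21 = 55.
Iteration 5: 21 < 36 holds -> i = 21 + 5 = 26, acc = 55 + 26 = 81.
Iteration 6: 26 < 36 holds -> i = 26 + 5 = 31, acc = 81 + 31 = 112.
Iteration 7: 31 < 36 holds -> i = 31 + 5 = 36, acc = 112 + 36 = 148.
Iteration 8: 36 < 36 fails; recursion stops.
SUM(i) = 1 + 6 + 11 + 16 + 21 + 26 + 31 + 36 = 148.

148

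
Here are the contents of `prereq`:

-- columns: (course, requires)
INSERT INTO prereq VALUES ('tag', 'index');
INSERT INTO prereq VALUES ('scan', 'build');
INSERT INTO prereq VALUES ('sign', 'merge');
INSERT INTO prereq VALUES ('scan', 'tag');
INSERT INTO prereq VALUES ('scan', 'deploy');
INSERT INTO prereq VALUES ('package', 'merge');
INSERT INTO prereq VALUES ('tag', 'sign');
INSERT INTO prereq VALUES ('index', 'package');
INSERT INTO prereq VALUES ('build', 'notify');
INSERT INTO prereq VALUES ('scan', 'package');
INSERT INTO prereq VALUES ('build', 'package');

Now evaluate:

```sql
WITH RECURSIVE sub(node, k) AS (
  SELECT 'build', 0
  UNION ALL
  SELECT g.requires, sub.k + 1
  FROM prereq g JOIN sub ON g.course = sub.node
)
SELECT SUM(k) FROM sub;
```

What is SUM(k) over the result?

4

Base: (build, k=0).
Iteration 1: edges from {build} -> (notify, k=1), (package, k=1).
Iteration 2: edges from {notify,package} -> (merge, k=2).
Iteration 3: no outgoing edges from {merge}; recursion stops.
SUM(k) = 0 + 1 + 1 + 2 = 4.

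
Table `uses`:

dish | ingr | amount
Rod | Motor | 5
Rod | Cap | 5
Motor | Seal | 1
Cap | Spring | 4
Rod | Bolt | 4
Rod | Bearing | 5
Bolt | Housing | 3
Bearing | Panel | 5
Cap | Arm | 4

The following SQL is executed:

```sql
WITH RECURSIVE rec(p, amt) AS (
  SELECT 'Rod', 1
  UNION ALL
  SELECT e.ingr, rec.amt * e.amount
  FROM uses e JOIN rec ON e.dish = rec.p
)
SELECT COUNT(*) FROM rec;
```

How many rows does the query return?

Base: (Rod, amt=1).
Iteration 1: components of {Rod} -> Bearing = 1*5 = 5, Bolt = 1*4 = 4, Cap = 1*5 = 5, Motor = 1*5 = 5.
Iteration 2: components of {Bearing,Bolt,Cap,Motor} -> Arm = 5*4 = 20, Housing = 4*3 = 12, Panel = 5*5 = 25, Seal = 5*1 = 5, Spring = 5*4 = 20.
Iteration 3: no further components; recursion stops.
Total rows emitted: 10.

10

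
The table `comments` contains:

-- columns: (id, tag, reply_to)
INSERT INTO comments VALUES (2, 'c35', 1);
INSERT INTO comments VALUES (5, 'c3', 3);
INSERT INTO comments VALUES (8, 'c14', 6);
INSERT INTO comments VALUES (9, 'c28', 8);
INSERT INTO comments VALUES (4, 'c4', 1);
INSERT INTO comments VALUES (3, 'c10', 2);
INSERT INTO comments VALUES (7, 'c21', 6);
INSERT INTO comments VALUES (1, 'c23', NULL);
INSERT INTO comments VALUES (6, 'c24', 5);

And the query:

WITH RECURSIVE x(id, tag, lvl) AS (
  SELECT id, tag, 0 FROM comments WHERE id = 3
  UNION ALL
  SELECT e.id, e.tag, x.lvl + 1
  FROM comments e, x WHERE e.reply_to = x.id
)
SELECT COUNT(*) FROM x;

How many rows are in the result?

6

Base: id=3 (c10) at lvl 0.
Iteration 1: rows with reply_to in {3} -> c3 (id 5, lvl 1).
Iteration 2: rows with reply_to in {5} -> c24 (id 6, lvl 2).
Iteration 3: rows with reply_to in {6} -> c21 (id 7, lvl 3), c14 (id 8, lvl 3).
Iteration 4: rows with reply_to in {7,8} -> c28 (id 9, lvl 4).
Iteration 5: no rows with reply_to in {9}; recursion stops.
Total rows emitted: 6.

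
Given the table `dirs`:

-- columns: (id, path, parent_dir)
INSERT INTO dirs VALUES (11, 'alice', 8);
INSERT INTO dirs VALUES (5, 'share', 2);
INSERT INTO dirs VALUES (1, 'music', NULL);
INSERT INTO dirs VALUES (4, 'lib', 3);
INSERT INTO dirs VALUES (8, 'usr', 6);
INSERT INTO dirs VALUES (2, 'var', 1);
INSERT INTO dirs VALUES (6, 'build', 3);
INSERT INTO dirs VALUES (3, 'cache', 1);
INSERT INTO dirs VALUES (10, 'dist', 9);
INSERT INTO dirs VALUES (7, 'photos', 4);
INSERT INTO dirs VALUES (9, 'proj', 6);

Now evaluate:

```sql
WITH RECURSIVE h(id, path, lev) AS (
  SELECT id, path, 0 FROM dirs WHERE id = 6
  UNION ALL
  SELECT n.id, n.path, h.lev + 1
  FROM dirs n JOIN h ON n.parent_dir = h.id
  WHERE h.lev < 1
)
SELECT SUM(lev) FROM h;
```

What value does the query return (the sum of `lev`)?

Base: id=6 (build) at lev 0.
Iteration 1: rows with parent_dir in {6} -> usr (id 8, lev 1), proj (id 9, lev 1).
Iteration 2: lev < 1 fails for all current rows; recursion stops.
SUM(lev) = 0 + 1 + 1 = 2.

2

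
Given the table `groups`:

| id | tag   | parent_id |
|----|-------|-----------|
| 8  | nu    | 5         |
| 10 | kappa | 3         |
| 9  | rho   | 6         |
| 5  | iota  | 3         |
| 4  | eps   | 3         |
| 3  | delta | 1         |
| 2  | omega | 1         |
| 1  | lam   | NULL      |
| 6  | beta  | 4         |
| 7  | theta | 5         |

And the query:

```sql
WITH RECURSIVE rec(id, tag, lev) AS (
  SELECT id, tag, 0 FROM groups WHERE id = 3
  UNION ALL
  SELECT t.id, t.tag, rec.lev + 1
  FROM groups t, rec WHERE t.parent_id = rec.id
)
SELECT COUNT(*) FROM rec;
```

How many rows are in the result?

Base: id=3 (delta) at lev 0.
Iteration 1: rows with parent_id in {3} -> eps (id 4, lev 1), iota (id 5, lev 1), kappa (id 10, lev 1).
Iteration 2: rows with parent_id in {4,5,10} -> beta (id 6, lev 2), theta (id 7, lev 2), nu (id 8, lev 2).
Iteration 3: rows with parent_id in {6,7,8} -> rho (id 9, lev 3).
Iteration 4: no rows with parent_id in {9}; recursion stops.
Total rows emitted: 8.

8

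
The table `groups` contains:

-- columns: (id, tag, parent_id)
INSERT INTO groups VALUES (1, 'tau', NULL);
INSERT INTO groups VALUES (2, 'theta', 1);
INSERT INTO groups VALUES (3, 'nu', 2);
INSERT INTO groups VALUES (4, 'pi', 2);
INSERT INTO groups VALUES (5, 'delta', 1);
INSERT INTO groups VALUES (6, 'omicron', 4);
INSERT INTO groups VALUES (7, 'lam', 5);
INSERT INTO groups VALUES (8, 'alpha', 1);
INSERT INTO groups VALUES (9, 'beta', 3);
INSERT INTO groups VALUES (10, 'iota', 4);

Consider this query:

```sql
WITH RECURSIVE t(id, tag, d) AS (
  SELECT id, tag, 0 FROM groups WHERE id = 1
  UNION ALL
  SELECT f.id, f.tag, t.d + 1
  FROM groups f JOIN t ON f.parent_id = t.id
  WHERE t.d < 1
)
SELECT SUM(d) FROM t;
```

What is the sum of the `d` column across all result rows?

Base: id=1 (tau) at d 0.
Iteration 1: rows with parent_id in {1} -> theta (id 2, d 1), delta (id 5, d 1), alpha (id 8, d 1).
Iteration 2: d < 1 fails for all current rows; recursion stops.
SUM(d) = 0 + 1 + 1 + 1 = 3.

3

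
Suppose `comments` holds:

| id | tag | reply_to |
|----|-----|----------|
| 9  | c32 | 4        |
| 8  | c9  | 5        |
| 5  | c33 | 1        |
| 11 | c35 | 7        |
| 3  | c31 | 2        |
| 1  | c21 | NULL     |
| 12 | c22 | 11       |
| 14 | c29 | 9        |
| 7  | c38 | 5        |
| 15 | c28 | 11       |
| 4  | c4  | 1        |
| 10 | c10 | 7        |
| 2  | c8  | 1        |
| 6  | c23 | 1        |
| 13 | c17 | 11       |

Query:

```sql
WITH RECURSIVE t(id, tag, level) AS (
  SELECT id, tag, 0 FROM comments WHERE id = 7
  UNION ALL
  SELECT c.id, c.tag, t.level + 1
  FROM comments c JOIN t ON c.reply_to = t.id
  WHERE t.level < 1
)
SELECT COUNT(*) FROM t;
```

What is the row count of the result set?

Base: id=7 (c38) at level 0.
Iteration 1: rows with reply_to in {7} -> c10 (id 10, level 1), c35 (id 11, level 1).
Iteration 2: level < 1 fails for all current rows; recursion stops.
Total rows emitted: 3.

3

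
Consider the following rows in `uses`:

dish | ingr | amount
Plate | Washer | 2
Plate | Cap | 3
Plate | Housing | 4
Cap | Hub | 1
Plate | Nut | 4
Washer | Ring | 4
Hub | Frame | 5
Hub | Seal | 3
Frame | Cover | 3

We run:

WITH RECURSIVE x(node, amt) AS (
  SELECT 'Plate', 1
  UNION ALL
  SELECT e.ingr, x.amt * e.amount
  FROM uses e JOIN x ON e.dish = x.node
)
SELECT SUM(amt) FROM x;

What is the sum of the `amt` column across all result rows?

Base: (Plate, amt=1).
Iteration 1: components of {Plate} -> Cap = 1*3 = 3, Housing = 1*4 = 4, Nut = 1*4 = 4, Washer = 1*2 = 2.
Iteration 2: components of {Cap,Housing,Nut,Washer} -> Hub = 3*1 = 3, Ring = 2*4 = 8.
Iteration 3: components of {Hub,Ring} -> Frame = 3*5 = 15, Seal = 3*3 = 9.
Iteration 4: components of {Frame,Seal} -> Cover = 15*3 = 45.
Iteration 5: no further components; recursion stops.
SUM(amt) = 1 + 2 + 3 + 4 + 4 + 8 + 3 + 15 + 9 + 45 = 94.

94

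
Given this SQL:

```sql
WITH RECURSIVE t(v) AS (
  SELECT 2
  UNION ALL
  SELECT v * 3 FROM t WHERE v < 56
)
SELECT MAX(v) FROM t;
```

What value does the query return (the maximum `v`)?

Base: v=2.
Iteration 1: 2 < 56 holds -> v = 2 * 3 = 6.
Iteration 2: 6 < 56 holds -> v = 6 * 3 = 18.
Iteration 3: 18 < 56 holds -> v = 18 * 3 = 54.
Iteration 4: 54 < 56 holds -> v = 54 * 3 = 162.
Iteration 5: 162 < 56 fails; recursion stops.
v values: 2, 6, 18, 54, 162; the maximum is 162.

162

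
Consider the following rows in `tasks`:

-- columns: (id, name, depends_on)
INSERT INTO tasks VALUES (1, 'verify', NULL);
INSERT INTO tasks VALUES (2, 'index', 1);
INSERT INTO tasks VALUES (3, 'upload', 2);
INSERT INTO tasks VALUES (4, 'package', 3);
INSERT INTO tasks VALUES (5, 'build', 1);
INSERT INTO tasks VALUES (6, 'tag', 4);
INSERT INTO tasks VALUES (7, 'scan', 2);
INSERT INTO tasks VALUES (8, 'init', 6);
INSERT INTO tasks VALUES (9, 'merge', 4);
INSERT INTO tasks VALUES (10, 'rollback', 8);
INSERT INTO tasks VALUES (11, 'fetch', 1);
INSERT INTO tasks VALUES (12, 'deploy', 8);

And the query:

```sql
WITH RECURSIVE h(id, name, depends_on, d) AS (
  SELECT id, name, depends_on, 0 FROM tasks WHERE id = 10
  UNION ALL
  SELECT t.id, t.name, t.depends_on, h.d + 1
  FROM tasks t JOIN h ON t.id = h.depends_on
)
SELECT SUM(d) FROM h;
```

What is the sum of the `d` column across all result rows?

21

Base: id=10 (rollback), depends_on=8, d 0.
Iteration 1: join on id=8 -> init (id 8, depends_on=6, d 1).
Iteration 2: join on id=6 -> tag (id 6, depends_on=4, d 2).
Iteration 3: join on id=4 -> package (id 4, depends_on=3, d 3).
Iteration 4: join on id=3 -> upload (id 3, depends_on=2, d 4).
Iteration 5: join on id=2 -> index (id 2, depends_on=1, d 5).
Iteration 6: join on id=1 -> verify (id 1, depends_on=NULL, d 6).
Iteration 7: depends_on is NULL; no match; recursion stops.
SUM(d) = 0 + 1 + 2 + 3 + 4 + 5 + 6 = 21.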